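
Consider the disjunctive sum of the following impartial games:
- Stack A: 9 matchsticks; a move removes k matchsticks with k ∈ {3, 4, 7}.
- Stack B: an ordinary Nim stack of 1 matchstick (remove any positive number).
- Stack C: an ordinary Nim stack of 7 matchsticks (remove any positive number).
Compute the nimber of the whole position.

5

Grundy values for stack A (subtraction set {3, 4, 7}):
g(0) = mex{} = 0
g(1) = mex{} = 0
g(2) = mex{} = 0
g(3) = mex{0} = 1
g(4) = mex{0} = 1
g(5) = mex{0} = 1
g(6) = mex{0,1} = 2
g(7) = mex{0,1} = 2
g(8) = mex{0,1} = 2
g(9) = mex{0,1,2} = 3
So g(9) = 3.
Stack B is a plain Nim stack of size 1, so its Grundy value is 1.
Stack C is a plain Nim stack of size 7, so its Grundy value is 7.
By the Sprague-Grundy theorem, the Grundy value of a sum of independent games is the XOR of the component values.
Combined value = 3 ⊕ 1 ⊕ 7 = 5.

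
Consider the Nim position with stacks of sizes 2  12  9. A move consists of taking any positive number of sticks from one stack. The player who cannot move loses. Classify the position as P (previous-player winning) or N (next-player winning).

N-position

Compute the nim-sum pairwise:
2 ⊕ 12 = 14
14 ⊕ 9 = 7
The nim-sum is 7 ≠ 0, so this is an N-position: the player to move can win.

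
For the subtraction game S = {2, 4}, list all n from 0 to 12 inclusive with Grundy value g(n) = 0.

0, 1, 6, 7, 12

Grundy values for subtraction set {2, 4}:
g(0) = mex{} = 0
g(1) = mex{} = 0
g(2) = mex{0} = 1
g(3) = mex{0} = 1
g(4) = mex{0,1} = 2
g(5) = mex{0,1} = 2
g(6) = mex{1,2} = 0
g(7) = mex{1,2} = 0
g(8) = mex{0,2} = 1
g(9) = mex{0,2} = 1
g(10) = mex{0,1} = 2
g(11) = mex{0,1} = 2
g(12) = mex{1,2} = 0
The P-positions (g = 0) in 0..12 are 0, 1, 6, 7, 12.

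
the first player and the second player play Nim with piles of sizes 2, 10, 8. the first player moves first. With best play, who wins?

the second player wins

In binary:
  0010  (2)
  1010  (10)
  1000  (8)
  ----
  0000  (0)
The nim-sum is 0, so this is a P-position: the player to move is in a losing position under optimal play; the first player is about to move from it and so loses — the second player wins.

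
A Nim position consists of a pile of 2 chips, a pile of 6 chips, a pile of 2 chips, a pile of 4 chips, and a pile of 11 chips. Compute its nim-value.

Nim-sum: 2 XOR 6 XOR 2 XOR 4 XOR 11 = 9.

9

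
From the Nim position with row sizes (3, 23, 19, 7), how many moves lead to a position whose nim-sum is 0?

0

Compute the nim-sum pairwise:
3 XOR 23 = 20
20 XOR 19 = 7
7 XOR 7 = 0
The nim-sum is already 0, so every move leaves a nonzero nim-sum — there are no winning moves.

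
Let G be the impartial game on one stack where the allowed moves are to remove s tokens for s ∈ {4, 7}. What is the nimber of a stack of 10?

Build the Grundy sequence with g(k) = mex{g(k−s) : s ∈ {4, 7}, s ≤ k}:
k:     0  1  2  3  4  5  6  7  8  9 10
g(k):  0  0  0  0  1  1  1  1  2  2  2
So g(10) = 2.

2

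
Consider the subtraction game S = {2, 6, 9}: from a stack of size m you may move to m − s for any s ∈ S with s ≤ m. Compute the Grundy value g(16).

0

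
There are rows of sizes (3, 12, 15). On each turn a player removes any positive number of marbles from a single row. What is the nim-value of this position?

0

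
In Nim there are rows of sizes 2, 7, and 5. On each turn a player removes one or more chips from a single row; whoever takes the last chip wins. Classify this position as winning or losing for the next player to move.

In binary:
  010  (2)
  111  (7)
  101  (5)
  ---
  000  (0)
The nim-sum is 0, so this is a P-position: the player to move is in a losing position under optimal play.

Losing position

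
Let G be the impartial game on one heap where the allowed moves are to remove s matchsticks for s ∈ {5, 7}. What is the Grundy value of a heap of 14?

0

Build the Grundy sequence with g(k) = mex{g(k−s) : s ∈ {5, 7}, s ≤ k}:
g(0) = mex{} = 0
g(1) = mex{} = 0
g(2) = mex{} = 0
g(3) = mex{} = 0
g(4) = mex{} = 0
g(5) = mex{0} = 1
g(6) = mex{0} = 1
g(7) = mex{0} = 1
g(8) = mex{0} = 1
g(9) = mex{0} = 1
g(10) = mex{0,1} = 2
g(11) = mex{0,1} = 2
g(12) = mex{1} = 0
g(13) = mex{1} = 0
g(14) = mex{1} = 0
So g(14) = 0.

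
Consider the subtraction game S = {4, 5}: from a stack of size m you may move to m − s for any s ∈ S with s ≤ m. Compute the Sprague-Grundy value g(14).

1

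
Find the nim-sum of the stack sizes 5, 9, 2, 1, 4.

11

Nim-sum: 5 XOR 9 XOR 2 XOR 1 XOR 4 = 11.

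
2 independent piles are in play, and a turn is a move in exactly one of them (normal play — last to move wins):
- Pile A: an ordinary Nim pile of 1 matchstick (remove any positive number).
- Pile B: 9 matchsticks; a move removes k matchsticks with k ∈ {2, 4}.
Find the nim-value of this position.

0

Pile A is a plain Nim pile of size 1, so its Grundy value is 1.
Build the Grundy sequence for pile B with g(k) = mex{g(k−s) : s ∈ {2, 4}, s ≤ k}:
k:     0  1  2  3  4  5  6  7  8  9
g(k):  0  0  1  1  2  2  0  0  1  1
So g(9) = 1.
The value of a disjunctive sum is the nim-sum of the parts.
Combined value = 1 ⊕ 1 = 0.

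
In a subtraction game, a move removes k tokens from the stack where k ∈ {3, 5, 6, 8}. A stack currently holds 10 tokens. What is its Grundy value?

Build the Grundy sequence with g(k) = mex{g(k−s) : s ∈ {3, 5, 6, 8}, s ≤ k}:
k:     0  1  2  3  4  5  6  7  8  9 10
g(k):  0  0  0  1  1  1  2  2  2  3  3
So g(10) = 3.

3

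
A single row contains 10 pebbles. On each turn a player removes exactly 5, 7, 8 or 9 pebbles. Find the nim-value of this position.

2

Build the Grundy sequence with g(k) = mex{g(k−s) : s ∈ {5, 7, 8, 9}, s ≤ k}:
g(0) = mex{} = 0
g(1) = mex{} = 0
g(2) = mex{} = 0
g(3) = mex{} = 0
g(4) = mex{} = 0
g(5) = mex{0} = 1
g(6) = mex{0} = 1
g(7) = mex{0} = 1
g(8) = mex{0} = 1
g(9) = mex{0} = 1
g(10) = mex{0,1} = 2
So g(10) = 2.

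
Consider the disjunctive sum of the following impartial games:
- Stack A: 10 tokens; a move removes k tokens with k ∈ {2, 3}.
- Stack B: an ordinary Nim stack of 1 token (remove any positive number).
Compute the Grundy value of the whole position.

1

For stack A, compute g(0), g(1), … with moves {2, 3}:
k:     0  1  2  3  4  5  6  7  8  9 10
g(k):  0  0  1  1  2  0  0  1  1  2  0
So g(10) = 0.
Stack B is a plain Nim stack of size 1, so its Grundy value is 1.
The value of a disjunctive sum is the nim-sum of the parts.
Combined value = 0 ⊕ 1 = 1.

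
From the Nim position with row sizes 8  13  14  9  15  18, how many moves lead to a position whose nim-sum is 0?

1

In binary:
  01000  (8)
  01101  (13)
  01110  (14)
  01001  (9)
  01111  (15)
  10010  (18)
  -----
  11111  (31)
The overall nim-sum is X = 31. A row of size p has a winning move iff p XOR X < p (reduce it to p XOR X).
  8: 8 XOR 31 = 23 ≥ 8 — no move.
  13: 13 XOR 31 = 18 ≥ 13 — no move.
  14: 14 XOR 31 = 17 ≥ 14 — no move.
  9: 9 XOR 31 = 22 ≥ 9 — no move.
  15: 15 XOR 31 = 16 ≥ 15 — no move.
  18: 18 XOR 31 = 13 < 18 — winning move (to 13).
That gives 1 winning move.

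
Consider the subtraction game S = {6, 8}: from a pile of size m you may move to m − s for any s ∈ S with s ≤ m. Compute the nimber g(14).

0

Compute g(0), g(1), … for moves {6, 8}:
g(0) = mex{} = 0
g(1) = mex{} = 0
g(2) = mex{} = 0
g(3) = mex{} = 0
g(4) = mex{} = 0
g(5) = mex{} = 0
g(6) = mex{0} = 1
g(7) = mex{0} = 1
g(8) = mex{0} = 1
g(9) = mex{0} = 1
g(10) = mex{0} = 1
g(11) = mex{0} = 1
g(12) = mex{0,1} = 2
g(13) = mex{0,1} = 2
g(14) = mex{1} = 0
So g(14) = 0.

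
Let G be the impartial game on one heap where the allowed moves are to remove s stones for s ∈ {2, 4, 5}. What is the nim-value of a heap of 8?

Build the Grundy sequence with g(k) = mex{g(k−s) : s ∈ {2, 4, 5}, s ≤ k}:
g(0) = mex{} = 0
g(1) = mex{} = 0
g(2) = mex{0} = 1
g(3) = mex{0} = 1
g(4) = mex{0,1} = 2
g(5) = mex{0,1} = 2
g(6) = mex{0,1,2} = 3
g(7) = mex{1,2} = 0
g(8) = mex{1,2,3} = 0
So g(8) = 0.

0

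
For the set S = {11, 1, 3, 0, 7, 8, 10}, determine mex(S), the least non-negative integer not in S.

The values 0, 1 are all present; 2 is the first non-negative integer missing from the set.

2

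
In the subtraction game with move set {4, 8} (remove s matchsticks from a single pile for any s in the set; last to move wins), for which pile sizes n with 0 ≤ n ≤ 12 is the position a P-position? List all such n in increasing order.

Build the Grundy sequence with g(k) = mex{g(k−s) : s ∈ {4, 8}, s ≤ k}:
g(0) = mex{} = 0
g(1) = mex{} = 0
g(2) = mex{} = 0
g(3) = mex{} = 0
g(4) = mex{0} = 1
g(5) = mex{0} = 1
g(6) = mex{0} = 1
g(7) = mex{0} = 1
g(8) = mex{0,1} = 2
g(9) = mex{0,1} = 2
g(10) = mex{0,1} = 2
g(11) = mex{0,1} = 2
g(12) = mex{1,2} = 0
The P-positions (g = 0) in 0..12 are 0, 1, 2, 3, 12.

0, 1, 2, 3, 12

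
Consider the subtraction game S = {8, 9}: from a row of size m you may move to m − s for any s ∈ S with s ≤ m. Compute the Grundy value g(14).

Grundy values for subtraction set {8, 9}:
k:     0  1  2  3  4  5  6  7  8  9 10 11 12 13 14
g(k):  0  0  0  0  0  0  0  0  1  1  1  1  1  1  1
So g(14) = 1.

1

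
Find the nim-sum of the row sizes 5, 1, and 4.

0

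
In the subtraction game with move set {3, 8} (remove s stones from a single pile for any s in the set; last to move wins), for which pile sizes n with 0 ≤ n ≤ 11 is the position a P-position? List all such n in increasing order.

Compute g(0), g(1), … for moves {3, 8}:
g(0) = mex{} = 0
g(1) = mex{} = 0
g(2) = mex{} = 0
g(3) = mex{0} = 1
g(4) = mex{0} = 1
g(5) = mex{0} = 1
g(6) = mex{1} = 0
g(7) = mex{1} = 0
g(8) = mex{0,1} = 2
g(9) = mex{0} = 1
g(10) = mex{0} = 1
g(11) = mex{1,2} = 0
The P-positions (g = 0) in 0..11 are 0, 1, 2, 6, 7, 11.

0, 1, 2, 6, 7, 11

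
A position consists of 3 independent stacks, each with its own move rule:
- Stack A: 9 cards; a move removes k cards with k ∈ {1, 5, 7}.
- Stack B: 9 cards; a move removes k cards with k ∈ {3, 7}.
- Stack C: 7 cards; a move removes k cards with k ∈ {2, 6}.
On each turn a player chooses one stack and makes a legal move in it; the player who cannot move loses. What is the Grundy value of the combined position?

1

For stack A, compute g(0), g(1), … with moves {1, 5, 7}:
k:     0  1  2  3  4  5  6  7  8  9
g(k):  0  1  0  1  0  1  0  1  0  1
So g(9) = 1.
Build the Grundy sequence for stack B with g(k) = mex{g(k−s) : s ∈ {3, 7}, s ≤ k}:
g(0) = mex{} = 0
g(1) = mex{} = 0
g(2) = mex{} = 0
g(3) = mex{0} = 1
g(4) = mex{0} = 1
g(5) = mex{0} = 1
g(6) = mex{1} = 0
g(7) = mex{0,1} = 2
g(8) = mex{0,1} = 2
g(9) = mex{0} = 1
So g(9) = 1.
Build the Grundy sequence for stack C with g(k) = mex{g(k−s) : s ∈ {2, 6}, s ≤ k}:
k:     0  1  2  3  4  5  6  7
g(k):  0  0  1  1  0  0  1  1
So g(7) = 1.
By the Sprague-Grundy theorem, the Grundy value of a sum of independent games is the XOR of the component values.
Combined value = 1 XOR 1 XOR 1 = 1.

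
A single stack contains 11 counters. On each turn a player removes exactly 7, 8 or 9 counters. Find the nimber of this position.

1

Build the Grundy sequence with g(k) = mex{g(k−s) : s ∈ {7, 8, 9}, s ≤ k}:
g(0) = mex{} = 0
g(1) = mex{} = 0
g(2) = mex{} = 0
g(3) = mex{} = 0
g(4) = mex{} = 0
g(5) = mex{} = 0
g(6) = mex{} = 0
g(7) = mex{0} = 1
g(8) = mex{0} = 1
g(9) = mex{0} = 1
g(10) = mex{0} = 1
g(11) = mex{0} = 1
So g(11) = 1.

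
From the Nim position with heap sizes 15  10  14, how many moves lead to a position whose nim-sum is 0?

In binary:
  1111  (15)
  1010  (10)
  1110  (14)
  ----
  1011  (11)
The overall nim-sum is X = 11. A heap of size p has a winning move iff p XOR X < p (reduce it to p XOR X).
  15: 15 XOR 11 = 4 < 15 — winning move (to 4).
  10: 10 XOR 11 = 1 < 10 — winning move (to 1).
  14: 14 XOR 11 = 5 < 14 — winning move (to 5).
That gives 3 winning moves.

3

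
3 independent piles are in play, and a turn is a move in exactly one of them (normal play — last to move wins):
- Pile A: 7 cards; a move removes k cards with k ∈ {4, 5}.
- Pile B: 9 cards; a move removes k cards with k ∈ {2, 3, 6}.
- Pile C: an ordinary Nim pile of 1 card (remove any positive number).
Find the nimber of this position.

Build the Grundy sequence for pile A with g(k) = mex{g(k−s) : s ∈ {4, 5}, s ≤ k}:
k:     0  1  2  3  4  5  6  7
g(k):  0  0  0  0  1  1  1  1
So g(7) = 1.
Grundy values for pile B (subtraction set {2, 3, 6}):
k:     0  1  2  3  4  5  6  7  8  9
g(k):  0  0  1  1  2  0  3  1  2  0
So g(9) = 0.
Pile C is a plain Nim pile of size 1, so its Grundy value is 1.
The value of a disjunctive sum is the nim-sum of the parts.
Combined value = 1 ⊕ 0 ⊕ 1 = 0.

0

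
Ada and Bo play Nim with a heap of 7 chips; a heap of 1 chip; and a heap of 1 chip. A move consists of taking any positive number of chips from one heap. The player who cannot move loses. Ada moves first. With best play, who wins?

In binary:
  111  (7)
  001  (1)
  001  (1)
  ---
  111  (7)
The nim-sum is 7 ≠ 0, so this is an N-position: the player to move can win; Ada has a winning move.

Ada wins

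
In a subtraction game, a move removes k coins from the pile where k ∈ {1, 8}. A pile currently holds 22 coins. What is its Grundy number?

0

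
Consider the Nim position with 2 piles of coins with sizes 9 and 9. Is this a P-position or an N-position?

P-position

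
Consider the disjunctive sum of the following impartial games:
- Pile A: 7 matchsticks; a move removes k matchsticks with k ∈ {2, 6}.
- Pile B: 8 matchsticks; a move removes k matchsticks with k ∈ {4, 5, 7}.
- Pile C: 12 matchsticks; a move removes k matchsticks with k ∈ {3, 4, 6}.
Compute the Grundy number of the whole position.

2

Build the Grundy sequence for pile A with g(k) = mex{g(k−s) : s ∈ {2, 6}, s ≤ k}:
k:     0  1  2  3  4  5  6  7
g(k):  0  0  1  1  0  0  1  1
So g(7) = 1.
For pile B, compute g(0), g(1), … with moves {4, 5, 7}:
k:     0  1  2  3  4  5  6  7  8
g(k):  0  0  0  0  1  1  1  1  2
So g(8) = 2.
Build the Grundy sequence for pile C with g(k) = mex{g(k−s) : s ∈ {3, 4, 6}, s ≤ k}:
k:     0  1  2  3  4  5  6  7  8  9 10 11 12
g(k):  0  0  0  1  1  1  2  2  2  0  0  0  1
So g(12) = 1.
By the Sprague-Grundy theorem, the Grundy value of a sum of independent games is the XOR of the component values.
Combined value = 1 ⊕ 2 ⊕ 1 = 2.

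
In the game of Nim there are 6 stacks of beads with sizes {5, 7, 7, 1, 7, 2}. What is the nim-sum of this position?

Nim-sum: 5 XOR 7 XOR 7 XOR 1 XOR 7 XOR 2 = 1.

1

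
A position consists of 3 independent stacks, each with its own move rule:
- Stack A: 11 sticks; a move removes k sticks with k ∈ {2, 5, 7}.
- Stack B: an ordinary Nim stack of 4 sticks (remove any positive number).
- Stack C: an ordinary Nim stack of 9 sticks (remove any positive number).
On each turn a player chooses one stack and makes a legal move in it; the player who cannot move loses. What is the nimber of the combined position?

14

For stack A, compute g(0), g(1), … with moves {2, 5, 7}:
k:     0  1  2  3  4  5  6  7  8  9 10 11
g(k):  0  0  1  1  0  2  1  3  2  2  0  3
So g(11) = 3.
Stack B is a plain Nim stack of size 4, so its Grundy value is 4.
Stack C is a plain Nim stack of size 9, so its Grundy value is 9.
By the Sprague-Grundy theorem, the Grundy value of a sum of independent games is the XOR of the component values.
Combined value = 3 XOR 4 XOR 9 = 14.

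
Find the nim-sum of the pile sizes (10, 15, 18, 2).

21

Nim-sum: 10 ⊕ 15 ⊕ 18 ⊕ 2 = 21.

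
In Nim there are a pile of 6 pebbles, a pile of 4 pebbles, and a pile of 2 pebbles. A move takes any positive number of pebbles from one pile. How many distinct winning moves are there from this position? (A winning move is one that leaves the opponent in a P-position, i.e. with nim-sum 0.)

0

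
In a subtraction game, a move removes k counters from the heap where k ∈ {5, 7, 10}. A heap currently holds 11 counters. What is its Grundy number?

2

Compute g(0), g(1), … for moves {5, 7, 10}:
g(0) = mex{} = 0
g(1) = mex{} = 0
g(2) = mex{} = 0
g(3) = mex{} = 0
g(4) = mex{} = 0
g(5) = mex{0} = 1
g(6) = mex{0} = 1
g(7) = mex{0} = 1
g(8) = mex{0} = 1
g(9) = mex{0} = 1
g(10) = mex{0,1} = 2
g(11) = mex{0,1} = 2
So g(11) = 2.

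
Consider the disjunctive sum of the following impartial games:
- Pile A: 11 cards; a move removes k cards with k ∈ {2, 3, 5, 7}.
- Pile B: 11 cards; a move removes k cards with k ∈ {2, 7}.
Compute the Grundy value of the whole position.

Grundy values for pile A (subtraction set {2, 3, 5, 7}):
k:     0  1  2  3  4  5  6  7  8  9 10 11
g(k):  0  0  1  1  2  2  3  3  4  0  0  1
So g(11) = 1.
Build the Grundy sequence for pile B with g(k) = mex{g(k−s) : s ∈ {2, 7}, s ≤ k}:
k:     0  1  2  3  4  5  6  7  8  9 10 11
g(k):  0  0  1  1  0  0  1  1  2  0  0  1
So g(11) = 1.
By the Sprague-Grundy theorem, the Grundy value of a sum of independent games is the XOR of the component values.
Combined value = 1 XOR 1 = 0.

0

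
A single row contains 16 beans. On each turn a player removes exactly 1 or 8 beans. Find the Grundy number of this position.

1

Compute g(0), g(1), … for moves {1, 8}:
k:     0  1  2  3  4  5  6  7  8  9 10 11 12 13 14 15 16
g(k):  0  1  0  1  0  1  0  1  2  0  1  0  1  0  1  0  1
So g(16) = 1.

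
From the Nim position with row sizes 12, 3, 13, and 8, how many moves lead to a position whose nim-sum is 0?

Write each in binary and XOR column by column:
  1100  (12)
  0011  (3)
  1101  (13)
  1000  (8)
  ----
  1010  (10)
The overall nim-sum is X = 10. A row of size p has a winning move iff p XOR X < p (reduce it to p XOR X).
  12: 12 XOR 10 = 6 < 12 — winning move (to 6).
  3: 3 XOR 10 = 9 ≥ 3 — no move.
  13: 13 XOR 10 = 7 < 13 — winning move (to 7).
  8: 8 XOR 10 = 2 < 8 — winning move (to 2).
That gives 3 winning moves.

3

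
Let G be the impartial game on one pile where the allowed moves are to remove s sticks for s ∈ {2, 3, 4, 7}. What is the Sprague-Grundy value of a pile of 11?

0

Compute g(0), g(1), … for moves {2, 3, 4, 7}:
g(0) = mex{} = 0
g(1) = mex{} = 0
g(2) = mex{0} = 1
g(3) = mex{0} = 1
g(4) = mex{0,1} = 2
g(5) = mex{0,1} = 2
g(6) = mex{1,2} = 0
g(7) = mex{0,1,2} = 3
g(8) = mex{0,2} = 1
g(9) = mex{0,1,2,3} = 4
g(10) = mex{0,1,3} = 2
g(11) = mex{1,2,3,4} = 0
So g(11) = 0.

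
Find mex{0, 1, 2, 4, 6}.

The values 0, 1, 2 are all present; 3 is the first non-negative integer missing from the set.

3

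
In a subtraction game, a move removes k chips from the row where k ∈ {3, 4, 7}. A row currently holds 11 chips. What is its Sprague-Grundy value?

0

Grundy values for subtraction set {3, 4, 7}:
k:     0  1  2  3  4  5  6  7  8  9 10 11
g(k):  0  0  0  1  1  1  2  2  2  3  0  0
So g(11) = 0.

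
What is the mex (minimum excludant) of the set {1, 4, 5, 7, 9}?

0 is not in the set, so the mex is 0.

0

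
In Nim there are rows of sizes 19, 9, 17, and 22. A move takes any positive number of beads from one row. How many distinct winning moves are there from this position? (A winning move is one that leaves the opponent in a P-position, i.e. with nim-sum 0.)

Compute the nim-sum pairwise:
19 ⊕ 9 = 26
26 ⊕ 17 = 11
11 ⊕ 22 = 29
The overall nim-sum is X = 29. A row of size p has a winning move iff p XOR X < p (reduce it to p XOR X).
  19: 19 XOR 29 = 14 < 19 — winning move (to 14).
  9: 9 XOR 29 = 20 ≥ 9 — no move.
  17: 17 XOR 29 = 12 < 17 — winning move (to 12).
  22: 22 XOR 29 = 11 < 22 — winning move (to 11).
That gives 3 winning moves.

3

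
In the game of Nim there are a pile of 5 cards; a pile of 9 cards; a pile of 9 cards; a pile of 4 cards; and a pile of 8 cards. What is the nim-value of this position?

Nim-sum: 5 XOR 9 XOR 9 XOR 4 XOR 8 = 9.

9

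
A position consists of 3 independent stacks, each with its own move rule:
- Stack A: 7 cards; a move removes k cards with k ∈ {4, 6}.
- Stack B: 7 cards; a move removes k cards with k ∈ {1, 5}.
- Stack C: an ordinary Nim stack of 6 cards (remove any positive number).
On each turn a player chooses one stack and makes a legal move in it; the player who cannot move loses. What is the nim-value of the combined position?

6

For stack A, compute g(0), g(1), … with moves {4, 6}:
g(0) = mex{} = 0
g(1) = mex{} = 0
g(2) = mex{} = 0
g(3) = mex{} = 0
g(4) = mex{0} = 1
g(5) = mex{0} = 1
g(6) = mex{0} = 1
g(7) = mex{0} = 1
So g(7) = 1.
Grundy values for stack B (subtraction set {1, 5}):
k:     0  1  2  3  4  5  6  7
g(k):  0  1  0  1  0  1  0  1
So g(7) = 1.
Stack C is a plain Nim stack of size 6, so its Grundy value is 6.
By the Sprague-Grundy theorem, the Grundy value of a sum of independent games is the XOR of the component values.
Combined value = 1 ⊕ 1 ⊕ 6 = 6.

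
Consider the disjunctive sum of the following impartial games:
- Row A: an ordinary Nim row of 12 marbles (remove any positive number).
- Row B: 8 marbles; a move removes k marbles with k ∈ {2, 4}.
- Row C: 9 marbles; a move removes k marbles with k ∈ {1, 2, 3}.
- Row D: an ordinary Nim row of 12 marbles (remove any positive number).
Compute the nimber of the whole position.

Row A is a plain Nim row of size 12, so its Grundy value is 12.
Grundy values for row B (subtraction set {2, 4}):
g(0) = mex{} = 0
g(1) = mex{} = 0
g(2) = mex{0} = 1
g(3) = mex{0} = 1
g(4) = mex{0,1} = 2
g(5) = mex{0,1} = 2
g(6) = mex{1,2} = 0
g(7) = mex{1,2} = 0
g(8) = mex{0,2} = 1
So g(8) = 1.
Grundy values for row C (subtraction set {1, 2, 3}):
k:     0  1  2  3  4  5  6  7  8  9
g(k):  0  1  2  3  0  1  2  3  0  1
So g(9) = 1.
Row D is a plain Nim row of size 12, so its Grundy value is 12.
The value of a disjunctive sum is the nim-sum of the parts.
Combined value = 12 XOR 1 XOR 1 XOR 12 = 0.

0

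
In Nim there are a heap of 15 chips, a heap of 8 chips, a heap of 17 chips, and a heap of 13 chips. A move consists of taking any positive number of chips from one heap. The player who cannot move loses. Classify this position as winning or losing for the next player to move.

Winning position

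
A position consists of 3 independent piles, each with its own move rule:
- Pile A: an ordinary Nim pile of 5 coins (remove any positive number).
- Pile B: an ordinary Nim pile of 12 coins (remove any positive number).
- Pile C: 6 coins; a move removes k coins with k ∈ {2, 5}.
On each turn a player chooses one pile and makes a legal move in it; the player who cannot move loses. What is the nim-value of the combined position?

8

Pile A is a plain Nim pile of size 5, so its Grundy value is 5.
Pile B is a plain Nim pile of size 12, so its Grundy value is 12.
For pile C, compute g(0), g(1), … with moves {2, 5}:
k:     0  1  2  3  4  5  6
g(k):  0  0  1  1  0  2  1
So g(6) = 1.
The value of a disjunctive sum is the nim-sum of the parts.
Combined value = 5 XOR 12 XOR 1 = 8.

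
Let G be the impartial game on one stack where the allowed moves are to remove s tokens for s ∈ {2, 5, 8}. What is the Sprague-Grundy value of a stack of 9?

Compute g(0), g(1), … for moves {2, 5, 8}:
g(0) = mex{} = 0
g(1) = mex{} = 0
g(2) = mex{0} = 1
g(3) = mex{0} = 1
g(4) = mex{1} = 0
g(5) = mex{0,1} = 2
g(6) = mex{0} = 1
g(7) = mex{1,2} = 0
g(8) = mex{0,1} = 2
g(9) = mex{0} = 1
So g(9) = 1.

1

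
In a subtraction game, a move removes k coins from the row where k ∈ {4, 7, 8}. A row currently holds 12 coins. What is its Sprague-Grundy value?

0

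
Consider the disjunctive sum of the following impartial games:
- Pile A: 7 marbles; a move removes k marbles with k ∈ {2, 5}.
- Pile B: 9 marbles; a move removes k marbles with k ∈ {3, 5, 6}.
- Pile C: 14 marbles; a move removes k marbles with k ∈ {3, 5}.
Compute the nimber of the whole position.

For pile A, compute g(0), g(1), … with moves {2, 5}:
k:     0  1  2  3  4  5  6  7
g(k):  0  0  1  1  0  2  1  0
So g(7) = 0.
Build the Grundy sequence for pile B with g(k) = mex{g(k−s) : s ∈ {3, 5, 6}, s ≤ k}:
k:     0  1  2  3  4  5  6  7  8  9
g(k):  0  0  0  1  1  1  2  2  2  0
So g(9) = 0.
For pile C, compute g(0), g(1), … with moves {3, 5}:
k:     0  1  2  3  4  5  6  7  8  9 10 11 12 13 14
g(k):  0  0  0  1  1  1  2  2  0  0  0  1  1  1  2
So g(14) = 2.
By the Sprague-Grundy theorem, the Grundy value of a sum of independent games is the XOR of the component values.
Combined value = 0 XOR 0 XOR 2 = 2.

2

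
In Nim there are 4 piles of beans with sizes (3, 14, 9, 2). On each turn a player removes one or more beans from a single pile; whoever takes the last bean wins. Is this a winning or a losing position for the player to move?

Nim-sum: 3 ⊕ 14 ⊕ 9 ⊕ 2 = 6.
The nim-sum is 6 ≠ 0, so this is an N-position: the player to move can win.

Winning position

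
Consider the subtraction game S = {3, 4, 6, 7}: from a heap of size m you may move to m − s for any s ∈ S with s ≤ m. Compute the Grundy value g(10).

Build the Grundy sequence with g(k) = mex{g(k−s) : s ∈ {3, 4, 6, 7}, s ≤ k}:
g(0) = mex{} = 0
g(1) = mex{} = 0
g(2) = mex{} = 0
g(3) = mex{0} = 1
g(4) = mex{0} = 1
g(5) = mex{0} = 1
g(6) = mex{0,1} = 2
g(7) = mex{0,1} = 2
g(8) = mex{0,1} = 2
g(9) = mex{0,1,2} = 3
g(10) = mex{1,2} = 0
So g(10) = 0.

0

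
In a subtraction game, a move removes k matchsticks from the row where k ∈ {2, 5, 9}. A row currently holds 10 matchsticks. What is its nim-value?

1

Build the Grundy sequence with g(k) = mex{g(k−s) : s ∈ {2, 5, 9}, s ≤ k}:
k:     0  1  2  3  4  5  6  7  8  9 10
g(k):  0  0  1  1  0  2  1  0  0  1  1
So g(10) = 1.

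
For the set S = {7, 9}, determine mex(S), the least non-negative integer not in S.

0 is not in the set, so the mex is 0.

0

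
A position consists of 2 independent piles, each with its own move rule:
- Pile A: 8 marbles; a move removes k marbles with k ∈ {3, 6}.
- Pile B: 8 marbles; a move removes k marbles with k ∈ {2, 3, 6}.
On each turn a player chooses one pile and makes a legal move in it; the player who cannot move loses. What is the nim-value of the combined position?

0

Build the Grundy sequence for pile A with g(k) = mex{g(k−s) : s ∈ {3, 6}, s ≤ k}:
k:     0  1  2  3  4  5  6  7  8
g(k):  0  0  0  1  1  1  2  2  2
So g(8) = 2.
Grundy values for pile B (subtraction set {2, 3, 6}):
k:     0  1  2  3  4  5  6  7  8
g(k):  0  0  1  1  2  0  3  1  2
So g(8) = 2.
The value of a disjunctive sum is the nim-sum of the parts.
Combined value = 2 XOR 2 = 0.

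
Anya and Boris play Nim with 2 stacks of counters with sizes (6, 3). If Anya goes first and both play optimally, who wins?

Anya wins

Nim-sum: 6 ⊕ 3 = 5.
The nim-sum is 5 ≠ 0, so this is an N-position: the player to move can win; Anya has a winning move.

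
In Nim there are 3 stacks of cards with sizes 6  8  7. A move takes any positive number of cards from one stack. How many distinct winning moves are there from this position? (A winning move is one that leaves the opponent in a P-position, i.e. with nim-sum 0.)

1

In binary:
  0110  (6)
  1000  (8)
  0111  (7)
  ----
  1001  (9)
The overall nim-sum is X = 9. A stack of size p has a winning move iff p XOR X < p (reduce it to p XOR X).
  6: 6 XOR 9 = 15 ≥ 6 — no move.
  8: 8 XOR 9 = 1 < 8 — winning move (to 1).
  7: 7 XOR 9 = 14 ≥ 7 — no move.
That gives 1 winning move.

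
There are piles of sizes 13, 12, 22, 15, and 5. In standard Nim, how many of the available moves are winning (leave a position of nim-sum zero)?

1

Bitwise XOR of the heap sizes:
  01101  (13)
  01100  (12)
  10110  (22)
  01111  (15)
  00101  (5)
  -----
  11101  (29)
The overall nim-sum is X = 29. A pile of size p has a winning move iff p XOR X < p (reduce it to p XOR X).
  13: 13 XOR 29 = 16 ≥ 13 — no move.
  12: 12 XOR 29 = 17 ≥ 12 — no move.
  22: 22 XOR 29 = 11 < 22 — winning move (to 11).
  15: 15 XOR 29 = 18 ≥ 15 — no move.
  5: 5 XOR 29 = 24 ≥ 5 — no move.
That gives 1 winning move.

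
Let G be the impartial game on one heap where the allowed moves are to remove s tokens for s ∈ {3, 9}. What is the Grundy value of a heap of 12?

0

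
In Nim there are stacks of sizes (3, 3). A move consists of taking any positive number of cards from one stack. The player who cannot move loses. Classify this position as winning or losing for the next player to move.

Losing position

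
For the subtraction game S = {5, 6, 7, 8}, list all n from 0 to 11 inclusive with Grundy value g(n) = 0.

0, 1, 2, 3, 4

Compute g(0), g(1), … for moves {5, 6, 7, 8}:
g(0) = mex{} = 0
g(1) = mex{} = 0
g(2) = mex{} = 0
g(3) = mex{} = 0
g(4) = mex{} = 0
g(5) = mex{0} = 1
g(6) = mex{0} = 1
g(7) = mex{0} = 1
g(8) = mex{0} = 1
g(9) = mex{0} = 1
g(10) = mex{0,1} = 2
g(11) = mex{0,1} = 2
The P-positions (g = 0) in 0..11 are 0, 1, 2, 3, 4.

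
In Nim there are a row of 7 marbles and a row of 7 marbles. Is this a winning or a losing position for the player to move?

Losing position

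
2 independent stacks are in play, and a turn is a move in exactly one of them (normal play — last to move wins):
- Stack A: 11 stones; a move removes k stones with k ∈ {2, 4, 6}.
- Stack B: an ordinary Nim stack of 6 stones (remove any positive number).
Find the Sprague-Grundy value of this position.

7

Grundy values for stack A (subtraction set {2, 4, 6}):
g(0) = mex{} = 0
g(1) = mex{} = 0
g(2) = mex{0} = 1
g(3) = mex{0} = 1
g(4) = mex{0,1} = 2
g(5) = mex{0,1} = 2
g(6) = mex{0,1,2} = 3
g(7) = mex{0,1,2} = 3
g(8) = mex{1,2,3} = 0
g(9) = mex{1,2,3} = 0
g(10) = mex{0,2,3} = 1
g(11) = mex{0,2,3} = 1
So g(11) = 1.
Stack B is a plain Nim stack of size 6, so its Grundy value is 6.
The value of a disjunctive sum is the nim-sum of the parts.
Combined value = 1 XOR 6 = 7.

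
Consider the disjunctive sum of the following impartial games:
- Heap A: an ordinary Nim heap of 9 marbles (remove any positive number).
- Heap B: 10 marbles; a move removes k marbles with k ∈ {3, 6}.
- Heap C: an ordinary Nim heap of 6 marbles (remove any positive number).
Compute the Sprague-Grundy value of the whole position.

Heap A is a plain Nim heap of size 9, so its Grundy value is 9.
Grundy values for heap B (subtraction set {3, 6}):
g(0) = mex{} = 0
g(1) = mex{} = 0
g(2) = mex{} = 0
g(3) = mex{0} = 1
g(4) = mex{0} = 1
g(5) = mex{0} = 1
g(6) = mex{0,1} = 2
g(7) = mex{0,1} = 2
g(8) = mex{0,1} = 2
g(9) = mex{1,2} = 0
g(10) = mex{1,2} = 0
So g(10) = 0.
Heap C is a plain Nim heap of size 6, so its Grundy value is 6.
The value of a disjunctive sum is the nim-sum of the parts.
Combined value = 9 ⊕ 0 ⊕ 6 = 15.

15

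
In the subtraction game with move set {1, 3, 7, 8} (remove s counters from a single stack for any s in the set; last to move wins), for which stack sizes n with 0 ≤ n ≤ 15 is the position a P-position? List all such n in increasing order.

0, 2, 4, 6, 15

Build the Grundy sequence with g(k) = mex{g(k−s) : s ∈ {1, 3, 7, 8}, s ≤ k}:
k:     0  1  2  3  4  5  6  7  8  9 10 11 12 13 14 15
g(k):  0  1  0  1  0  1  0  1  2  3  2  3  2  3  2  0
The P-positions (g = 0) in 0..15 are 0, 2, 4, 6, 15.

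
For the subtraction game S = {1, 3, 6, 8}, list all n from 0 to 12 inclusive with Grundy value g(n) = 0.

0, 2, 4, 9, 11

Build the Grundy sequence with g(k) = mex{g(k−s) : s ∈ {1, 3, 6, 8}, s ≤ k}:
g(0) = mex{} = 0
g(1) = mex{0} = 1
g(2) = mex{1} = 0
g(3) = mex{0} = 1
g(4) = mex{1} = 0
g(5) = mex{0} = 1
g(6) = mex{0,1} = 2
g(7) = mex{0,1,2} = 3
g(8) = mex{0,1,3} = 2
g(9) = mex{1,2} = 0
g(10) = mex{0,3} = 1
g(11) = mex{1,2} = 0
g(12) = mex{0,2} = 1
The P-positions (g = 0) in 0..12 are 0, 2, 4, 9, 11.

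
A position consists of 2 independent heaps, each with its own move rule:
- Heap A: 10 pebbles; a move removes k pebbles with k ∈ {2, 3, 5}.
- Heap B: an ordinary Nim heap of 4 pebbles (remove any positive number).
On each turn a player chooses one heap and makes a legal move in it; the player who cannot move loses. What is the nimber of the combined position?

5

For heap A, compute g(0), g(1), … with moves {2, 3, 5}:
g(0) = mex{} = 0
g(1) = mex{} = 0
g(2) = mex{0} = 1
g(3) = mex{0} = 1
g(4) = mex{0,1} = 2
g(5) = mex{0,1} = 2
g(6) = mex{0,1,2} = 3
g(7) = mex{1,2} = 0
g(8) = mex{1,2,3} = 0
g(9) = mex{0,2,3} = 1
g(10) = mex{0,2} = 1
So g(10) = 1.
Heap B is a plain Nim heap of size 4, so its Grundy value is 4.
By the Sprague-Grundy theorem, the Grundy value of a sum of independent games is the XOR of the component values.
Combined value = 1 XOR 4 = 5.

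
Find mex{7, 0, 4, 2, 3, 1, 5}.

6

The values 0, 1, 2, 3, 4, 5 are all present; 6 is the first non-negative integer missing from the set.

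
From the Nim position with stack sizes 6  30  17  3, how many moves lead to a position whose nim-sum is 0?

1

Nim-sum: 6 ^ 30 ^ 17 ^ 3 = 10.
The overall nim-sum is X = 10. A stack of size p has a winning move iff p XOR X < p (reduce it to p XOR X).
  6: 6 XOR 10 = 12 ≥ 6 — no move.
  30: 30 XOR 10 = 20 < 30 — winning move (to 20).
  17: 17 XOR 10 = 27 ≥ 17 — no move.
  3: 3 XOR 10 = 9 ≥ 3 — no move.
That gives 1 winning move.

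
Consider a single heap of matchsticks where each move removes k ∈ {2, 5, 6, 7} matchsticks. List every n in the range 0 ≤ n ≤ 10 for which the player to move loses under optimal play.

0, 1, 4

Compute g(0), g(1), … for moves {2, 5, 6, 7}:
k:     0  1  2  3  4  5  6  7  8  9 10
g(k):  0  0  1  1  0  2  1  3  2  2  3
The P-positions (g = 0) in 0..10 are 0, 1, 4.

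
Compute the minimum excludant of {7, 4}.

0 is not in the set, so the mex is 0.

0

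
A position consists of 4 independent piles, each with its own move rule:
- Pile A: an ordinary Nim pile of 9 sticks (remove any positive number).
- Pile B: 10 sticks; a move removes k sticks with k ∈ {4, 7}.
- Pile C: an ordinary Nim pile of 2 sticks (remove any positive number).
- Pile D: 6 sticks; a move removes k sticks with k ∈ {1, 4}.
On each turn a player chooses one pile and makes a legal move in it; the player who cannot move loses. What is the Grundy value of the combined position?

Pile A is a plain Nim pile of size 9, so its Grundy value is 9.
Build the Grundy sequence for pile B with g(k) = mex{g(k−s) : s ∈ {4, 7}, s ≤ k}:
k:     0  1  2  3  4  5  6  7  8  9 10
g(k):  0  0  0  0  1  1  1  1  2  2  2
So g(10) = 2.
Pile C is a plain Nim pile of size 2, so its Grundy value is 2.
For pile D, compute g(0), g(1), … with moves {1, 4}:
k:     0  1  2  3  4  5  6
g(k):  0  1  0  1  2  0  1
So g(6) = 1.
By the Sprague-Grundy theorem, the Grundy value of a sum of independent games is the XOR of the component values.
Combined value = 9 XOR 2 XOR 2 XOR 1 = 8.

8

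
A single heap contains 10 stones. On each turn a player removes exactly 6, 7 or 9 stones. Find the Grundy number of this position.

1

Build the Grundy sequence with g(k) = mex{g(k−s) : s ∈ {6, 7, 9}, s ≤ k}:
k:     0  1  2  3  4  5  6  7  8  9 10
g(k):  0  0  0  0  0  0  1  1  1  1  1
So g(10) = 1.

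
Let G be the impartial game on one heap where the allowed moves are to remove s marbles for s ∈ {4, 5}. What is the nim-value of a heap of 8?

2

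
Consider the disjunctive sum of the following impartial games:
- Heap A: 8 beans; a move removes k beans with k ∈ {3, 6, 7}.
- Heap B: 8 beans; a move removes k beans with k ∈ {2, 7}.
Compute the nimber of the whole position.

Grundy values for heap A (subtraction set {3, 6, 7}):
k:     0  1  2  3  4  5  6  7  8
g(k):  0  0  0  1  1  1  2  2  2
So g(8) = 2.
Build the Grundy sequence for heap B with g(k) = mex{g(k−s) : s ∈ {2, 7}, s ≤ k}:
k:     0  1  2  3  4  5  6  7  8
g(k):  0  0  1  1  0  0  1  1  2
So g(8) = 2.
By the Sprague-Grundy theorem, the Grundy value of a sum of independent games is the XOR of the component values.
Combined value = 2 XOR 2 = 0.

0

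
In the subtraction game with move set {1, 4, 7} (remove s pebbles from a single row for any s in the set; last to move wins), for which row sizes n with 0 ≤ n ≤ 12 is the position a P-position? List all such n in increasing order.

Compute g(0), g(1), … for moves {1, 4, 7}:
g(0) = mex{} = 0
g(1) = mex{0} = 1
g(2) = mex{1} = 0
g(3) = mex{0} = 1
g(4) = mex{0,1} = 2
g(5) = mex{1,2} = 0
g(6) = mex{0} = 1
g(7) = mex{0,1} = 2
g(8) = mex{1,2} = 0
g(9) = mex{0} = 1
g(10) = mex{1} = 0
g(11) = mex{0,2} = 1
g(12) = mex{0,1} = 2
The P-positions (g = 0) in 0..12 are 0, 2, 5, 8, 10.

0, 2, 5, 8, 10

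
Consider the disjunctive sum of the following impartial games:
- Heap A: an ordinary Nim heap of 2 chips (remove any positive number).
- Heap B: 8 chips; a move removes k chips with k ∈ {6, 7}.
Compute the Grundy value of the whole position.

3

Heap A is a plain Nim heap of size 2, so its Grundy value is 2.
Grundy values for heap B (subtraction set {6, 7}):
k:     0  1  2  3  4  5  6  7  8
g(k):  0  0  0  0  0  0  1  1  1
So g(8) = 1.
The value of a disjunctive sum is the nim-sum of the parts.
Combined value = 2 ⊕ 1 = 3.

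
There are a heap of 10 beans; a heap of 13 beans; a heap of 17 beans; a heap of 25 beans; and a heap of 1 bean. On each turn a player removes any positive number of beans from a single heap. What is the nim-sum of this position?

14

Compute the nim-sum pairwise:
10 ⊕ 13 = 7
7 ⊕ 17 = 22
22 ⊕ 25 = 15
15 ⊕ 1 = 14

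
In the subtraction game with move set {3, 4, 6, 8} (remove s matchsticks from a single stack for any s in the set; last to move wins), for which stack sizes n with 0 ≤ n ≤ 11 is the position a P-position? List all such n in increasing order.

0, 1, 2, 11

Compute g(0), g(1), … for moves {3, 4, 6, 8}:
g(0) = mex{} = 0
g(1) = mex{} = 0
g(2) = mex{} = 0
g(3) = mex{0} = 1
g(4) = mex{0} = 1
g(5) = mex{0} = 1
g(6) = mex{0,1} = 2
g(7) = mex{0,1} = 2
g(8) = mex{0,1} = 2
g(9) = mex{0,1,2} = 3
g(10) = mex{0,1,2} = 3
g(11) = mex{1,2} = 0
The P-positions (g = 0) in 0..11 are 0, 1, 2, 11.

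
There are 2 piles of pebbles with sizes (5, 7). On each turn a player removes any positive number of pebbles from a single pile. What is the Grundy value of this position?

Compute the nim-sum pairwise:
5 ^ 7 = 2

2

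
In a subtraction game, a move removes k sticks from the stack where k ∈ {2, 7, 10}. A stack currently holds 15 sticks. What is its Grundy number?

1

Build the Grundy sequence with g(k) = mex{g(k−s) : s ∈ {2, 7, 10}, s ≤ k}:
k:     0  1  2  3  4  5  6  7  8  9 10 11 12 13 14 15
g(k):  0  0  1  1  0  0  1  1  2  0  3  1  2  0  3  1
So g(15) = 1.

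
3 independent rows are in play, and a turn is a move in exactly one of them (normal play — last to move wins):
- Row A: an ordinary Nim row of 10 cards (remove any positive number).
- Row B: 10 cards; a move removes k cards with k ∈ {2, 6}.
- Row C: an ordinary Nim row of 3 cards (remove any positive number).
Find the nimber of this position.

8

Row A is a plain Nim row of size 10, so its Grundy value is 10.
Grundy values for row B (subtraction set {2, 6}):
g(0) = mex{} = 0
g(1) = mex{} = 0
g(2) = mex{0} = 1
g(3) = mex{0} = 1
g(4) = mex{1} = 0
g(5) = mex{1} = 0
g(6) = mex{0} = 1
g(7) = mex{0} = 1
g(8) = mex{1} = 0
g(9) = mex{1} = 0
g(10) = mex{0} = 1
So g(10) = 1.
Row C is a plain Nim row of size 3, so its Grundy value is 3.
By the Sprague-Grundy theorem, the Grundy value of a sum of independent games is the XOR of the component values.
Combined value = 10 XOR 1 XOR 3 = 8.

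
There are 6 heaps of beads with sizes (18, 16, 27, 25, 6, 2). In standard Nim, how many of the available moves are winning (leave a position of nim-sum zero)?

1

Write each in binary and XOR column by column:
  10010  (18)
  10000  (16)
  11011  (27)
  11001  (25)
  00110  (6)
  00010  (2)
  -----
  00100  (4)
The overall nim-sum is X = 4. A heap of size p has a winning move iff p XOR X < p (reduce it to p XOR X).
  18: 18 XOR 4 = 22 ≥ 18 — no move.
  16: 16 XOR 4 = 20 ≥ 16 — no move.
  27: 27 XOR 4 = 31 ≥ 27 — no move.
  25: 25 XOR 4 = 29 ≥ 25 — no move.
  6: 6 XOR 4 = 2 < 6 — winning move (to 2).
  2: 2 XOR 4 = 6 ≥ 2 — no move.
That gives 1 winning move.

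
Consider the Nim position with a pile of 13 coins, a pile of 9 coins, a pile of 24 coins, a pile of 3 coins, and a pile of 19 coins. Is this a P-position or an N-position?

Nim-sum: 13 ⊕ 9 ⊕ 24 ⊕ 3 ⊕ 19 = 12.
The nim-sum is 12 ≠ 0, so this is an N-position: the player to move can win.

N-position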